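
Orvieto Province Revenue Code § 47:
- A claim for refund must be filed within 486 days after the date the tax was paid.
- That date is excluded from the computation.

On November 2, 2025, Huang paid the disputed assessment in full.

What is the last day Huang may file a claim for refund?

March 3, 2027

486 days after November 2, 2025 is March 3, 2027.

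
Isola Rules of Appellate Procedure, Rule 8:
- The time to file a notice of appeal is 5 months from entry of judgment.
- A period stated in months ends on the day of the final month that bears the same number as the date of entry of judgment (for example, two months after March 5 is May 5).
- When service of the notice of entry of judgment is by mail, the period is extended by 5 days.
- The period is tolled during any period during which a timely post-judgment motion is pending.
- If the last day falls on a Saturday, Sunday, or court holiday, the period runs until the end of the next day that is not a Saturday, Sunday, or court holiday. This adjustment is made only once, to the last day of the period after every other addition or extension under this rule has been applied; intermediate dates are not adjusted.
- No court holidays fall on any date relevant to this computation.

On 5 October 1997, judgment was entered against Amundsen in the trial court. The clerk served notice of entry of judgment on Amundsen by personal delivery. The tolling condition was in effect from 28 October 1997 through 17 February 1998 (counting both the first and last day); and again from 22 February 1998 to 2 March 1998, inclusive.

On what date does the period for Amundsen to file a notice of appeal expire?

July 6, 1998

5 months after 5 October 1997 is March 5, 1998.
Service was not by mail, so no mail extension applies.
From October 28, 1997 through February 17, 1998 inclusive is 113 days; tolling adds 113 days: March 5, 1998 + 113 days = June 26, 1998.
From February 22, 1998 through March 2, 1998 inclusive is 9 days; tolling adds 9 days: June 26, 1998 + 9 days = July 5, 1998.
July 5, 1998 is Sunday. The next qualifying day is July 6, 1998.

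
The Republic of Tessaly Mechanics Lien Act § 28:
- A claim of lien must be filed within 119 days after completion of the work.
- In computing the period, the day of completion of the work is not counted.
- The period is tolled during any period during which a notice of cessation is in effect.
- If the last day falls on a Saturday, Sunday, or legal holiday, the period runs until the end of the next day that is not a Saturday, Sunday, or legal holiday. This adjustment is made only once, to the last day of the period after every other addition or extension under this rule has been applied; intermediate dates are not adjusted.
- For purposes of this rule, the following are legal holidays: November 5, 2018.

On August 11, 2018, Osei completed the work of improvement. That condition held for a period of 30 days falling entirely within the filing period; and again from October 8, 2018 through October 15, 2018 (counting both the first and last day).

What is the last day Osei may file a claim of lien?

January 15, 2019

119 days after August 11, 2018 is December 8, 2018.
Tolling adds 30 days: December 8, 2018 + 30 days = January 7, 2019.
From October 8, 2018 through October 15, 2018 inclusive is 8 days; tolling adds 8 days: January 7, 2019 + 8 days = January 15, 2019.
January 15, 2019 is a Tuesday and not a legal holiday, so no extension applies.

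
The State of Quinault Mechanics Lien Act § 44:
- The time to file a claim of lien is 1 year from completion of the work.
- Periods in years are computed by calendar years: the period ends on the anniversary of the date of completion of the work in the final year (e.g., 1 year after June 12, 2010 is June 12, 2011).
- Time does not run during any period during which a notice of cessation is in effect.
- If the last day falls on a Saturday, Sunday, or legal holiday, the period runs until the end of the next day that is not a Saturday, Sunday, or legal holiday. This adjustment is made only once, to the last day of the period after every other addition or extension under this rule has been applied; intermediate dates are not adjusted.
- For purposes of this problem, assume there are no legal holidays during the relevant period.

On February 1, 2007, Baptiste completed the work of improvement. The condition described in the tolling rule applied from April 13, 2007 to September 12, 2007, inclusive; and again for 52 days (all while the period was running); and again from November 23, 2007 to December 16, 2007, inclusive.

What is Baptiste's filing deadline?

1 year after February 1, 2007 is February 1, 2008.
From April 13, 2007 through September 12, 2007 inclusive is 153 days; tolling adds 153 days: February 1, 2008 + 153 days = July 3, 2008.
Tolling adds 52 days: July 3, 2008 + 52 days = August 24, 2008.
From November 23, 2007 through December 16, 2007 inclusive is 24 days; tolling adds 24 days: August 24, 2008 + 24 days = September 17, 2008.
September 17, 2008 is a Wednesday and not a legal holiday, so no extension applies.

September 17, 2008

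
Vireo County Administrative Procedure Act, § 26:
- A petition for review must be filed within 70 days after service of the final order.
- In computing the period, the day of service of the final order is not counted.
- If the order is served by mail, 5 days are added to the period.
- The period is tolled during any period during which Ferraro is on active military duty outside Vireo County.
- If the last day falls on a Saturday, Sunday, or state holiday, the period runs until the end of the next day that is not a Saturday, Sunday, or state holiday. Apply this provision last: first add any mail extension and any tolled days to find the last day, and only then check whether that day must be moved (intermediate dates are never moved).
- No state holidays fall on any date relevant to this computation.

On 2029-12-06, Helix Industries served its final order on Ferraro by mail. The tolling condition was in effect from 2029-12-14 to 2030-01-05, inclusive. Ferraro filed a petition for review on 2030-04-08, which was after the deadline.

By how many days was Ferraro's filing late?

70 days after 2029-12-06 is February 14, 2030.
Service was by mail, adding 5 days: February 14, 2030 + 5 days = February 19, 2030.
From December 14, 2029 through January 5, 2030 inclusive is 23 days; tolling adds 23 days: February 19, 2030 + 23 days = March 14, 2030.
March 14, 2030 is a Thursday and not a state holiday, so no extension applies.
The deadline is March 14, 2030; from March 14, 2030 to April 8, 2030 is 25 days.

25 days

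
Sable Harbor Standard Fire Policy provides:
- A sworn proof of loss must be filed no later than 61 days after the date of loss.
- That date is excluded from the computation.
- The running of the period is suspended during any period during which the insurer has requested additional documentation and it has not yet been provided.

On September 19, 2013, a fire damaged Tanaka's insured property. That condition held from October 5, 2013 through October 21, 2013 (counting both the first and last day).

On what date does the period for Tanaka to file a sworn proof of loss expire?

December 6, 2013

61 days after September 19, 2013 is November 19, 2013.
From October 5, 2013 through October 21, 2013 inclusive is 17 days; tolling adds 17 days: November 19, 2013 + 17 days = December 6, 2013.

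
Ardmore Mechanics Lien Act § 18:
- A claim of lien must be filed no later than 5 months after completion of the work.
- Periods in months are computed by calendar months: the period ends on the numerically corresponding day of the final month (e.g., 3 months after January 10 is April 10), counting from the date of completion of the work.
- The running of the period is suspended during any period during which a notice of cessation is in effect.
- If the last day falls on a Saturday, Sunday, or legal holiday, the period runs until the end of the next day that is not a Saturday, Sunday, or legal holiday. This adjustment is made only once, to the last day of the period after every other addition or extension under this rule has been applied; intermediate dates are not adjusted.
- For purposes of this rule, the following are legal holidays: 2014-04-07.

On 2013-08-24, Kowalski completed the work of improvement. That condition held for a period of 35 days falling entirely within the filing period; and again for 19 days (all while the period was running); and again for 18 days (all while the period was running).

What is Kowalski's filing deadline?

5 months after 2013-08-24 is January 24, 2014.
Tolling adds 35 days: January 24, 2014 + 35 days = February 28, 2014.
Tolling adds 19 days: February 28, 2014 + 19 days = March 19, 2014.
Tolling adds 18 days: March 19, 2014 + 18 days = April 6, 2014.
April 6, 2014 is Sunday; April 7, 2014 is a listed holiday. The next qualifying day is April 8, 2014.

April 8, 2014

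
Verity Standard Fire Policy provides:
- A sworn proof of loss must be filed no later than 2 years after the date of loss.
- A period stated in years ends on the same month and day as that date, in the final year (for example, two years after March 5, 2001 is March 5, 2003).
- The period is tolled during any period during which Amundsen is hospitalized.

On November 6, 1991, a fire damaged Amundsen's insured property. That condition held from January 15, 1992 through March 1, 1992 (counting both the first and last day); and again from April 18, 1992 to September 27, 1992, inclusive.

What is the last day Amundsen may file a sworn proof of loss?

June 4, 1994

2 years after November 6, 1991 is November 6, 1993.
From January 15, 1992 through March 1, 1992 inclusive is 47 days; tolling adds 47 days: November 6, 1993 + 47 days = December 23, 1993.
From April 18, 1992 through September 27, 1992 inclusive is 163 days; tolling adds 163 days: December 23, 1993 + 163 days = June 4, 1994.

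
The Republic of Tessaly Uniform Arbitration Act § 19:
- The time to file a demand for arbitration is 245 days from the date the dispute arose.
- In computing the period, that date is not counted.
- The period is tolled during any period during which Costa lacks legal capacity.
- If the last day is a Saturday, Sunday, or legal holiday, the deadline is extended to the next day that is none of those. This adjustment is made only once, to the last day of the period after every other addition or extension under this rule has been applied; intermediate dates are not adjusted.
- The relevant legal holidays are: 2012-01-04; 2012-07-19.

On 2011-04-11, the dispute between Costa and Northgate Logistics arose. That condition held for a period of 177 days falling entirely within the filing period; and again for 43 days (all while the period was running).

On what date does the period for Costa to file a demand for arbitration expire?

245 days after 2011-04-11 is December 12, 2011.
Tolling adds 177 days: December 12, 2011 + 177 days = June 6, 2012.
Tolling adds 43 days: June 6, 2012 + 43 days = July 19, 2012.
July 19, 2012 is a listed holiday. The next qualifying day is July 20, 2012.

July 20, 2012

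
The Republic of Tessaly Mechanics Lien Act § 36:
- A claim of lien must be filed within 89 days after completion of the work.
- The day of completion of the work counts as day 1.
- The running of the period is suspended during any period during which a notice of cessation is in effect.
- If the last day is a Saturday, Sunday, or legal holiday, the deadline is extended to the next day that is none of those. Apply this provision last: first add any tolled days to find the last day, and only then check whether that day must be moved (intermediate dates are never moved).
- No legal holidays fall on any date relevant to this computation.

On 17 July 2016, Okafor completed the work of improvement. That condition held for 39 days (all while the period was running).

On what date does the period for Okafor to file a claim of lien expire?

November 21, 2016

Counting 17 July 2016 as day 1, day 89 is October 13, 2016.
Tolling adds 39 days: October 13, 2016 + 39 days = November 21, 2016.
November 21, 2016 is a Monday and not a legal holiday, so no extension applies.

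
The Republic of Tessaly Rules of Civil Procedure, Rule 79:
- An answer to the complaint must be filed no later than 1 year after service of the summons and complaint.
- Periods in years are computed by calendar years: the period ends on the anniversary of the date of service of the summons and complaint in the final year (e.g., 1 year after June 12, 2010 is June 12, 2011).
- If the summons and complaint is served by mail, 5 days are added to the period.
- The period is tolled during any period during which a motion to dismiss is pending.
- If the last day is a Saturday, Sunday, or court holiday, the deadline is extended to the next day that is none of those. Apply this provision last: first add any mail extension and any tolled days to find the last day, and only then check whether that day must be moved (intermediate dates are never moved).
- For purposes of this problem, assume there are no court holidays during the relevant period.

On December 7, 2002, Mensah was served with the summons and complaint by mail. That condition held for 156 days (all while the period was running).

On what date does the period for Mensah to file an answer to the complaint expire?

May 17, 2004

1 year after December 7, 2002 is December 7, 2003.
Service was by mail, adding 5 days: December 7, 2003 + 5 days = December 12, 2003.
Tolling adds 156 days: December 12, 2003 + 156 days = May 16, 2004.
May 16, 2004 is Sunday. The next qualifying day is May 17, 2004.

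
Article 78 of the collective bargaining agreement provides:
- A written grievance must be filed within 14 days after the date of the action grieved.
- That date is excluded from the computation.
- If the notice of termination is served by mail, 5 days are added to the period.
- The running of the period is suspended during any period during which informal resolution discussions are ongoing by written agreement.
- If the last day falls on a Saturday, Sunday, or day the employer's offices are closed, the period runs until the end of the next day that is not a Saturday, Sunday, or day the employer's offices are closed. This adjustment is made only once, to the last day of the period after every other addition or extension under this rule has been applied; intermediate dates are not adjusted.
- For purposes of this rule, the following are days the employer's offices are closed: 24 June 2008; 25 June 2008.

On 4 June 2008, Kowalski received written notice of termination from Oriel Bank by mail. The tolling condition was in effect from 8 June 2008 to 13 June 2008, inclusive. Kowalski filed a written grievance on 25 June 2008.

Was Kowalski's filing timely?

14 days after 4 June 2008 is June 18, 2008.
Service was by mail, adding 5 days: June 18, 2008 + 5 days = June 23, 2008.
From June 8, 2008 through June 13, 2008 inclusive is 6 days; tolling adds 6 days: June 23, 2008 + 6 days = June 29, 2008.
June 29, 2008 is Sunday. The next qualifying day is June 30, 2008.
The deadline is June 30, 2008; the filing on June 25, 2008 is on or before that date.

Yes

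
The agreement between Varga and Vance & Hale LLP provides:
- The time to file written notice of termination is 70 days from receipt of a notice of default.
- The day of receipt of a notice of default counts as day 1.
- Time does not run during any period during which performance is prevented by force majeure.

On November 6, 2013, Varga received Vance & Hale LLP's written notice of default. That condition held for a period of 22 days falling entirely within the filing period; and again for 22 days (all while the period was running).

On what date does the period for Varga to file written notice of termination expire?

February 27, 2014

Counting November 6, 2013 as day 1, day 70 is January 14, 2014.
Tolling adds 22 days: January 14, 2014 + 22 days = February 5, 2014.
Tolling adds 22 days: February 5, 2014 + 22 days = February 27, 2014.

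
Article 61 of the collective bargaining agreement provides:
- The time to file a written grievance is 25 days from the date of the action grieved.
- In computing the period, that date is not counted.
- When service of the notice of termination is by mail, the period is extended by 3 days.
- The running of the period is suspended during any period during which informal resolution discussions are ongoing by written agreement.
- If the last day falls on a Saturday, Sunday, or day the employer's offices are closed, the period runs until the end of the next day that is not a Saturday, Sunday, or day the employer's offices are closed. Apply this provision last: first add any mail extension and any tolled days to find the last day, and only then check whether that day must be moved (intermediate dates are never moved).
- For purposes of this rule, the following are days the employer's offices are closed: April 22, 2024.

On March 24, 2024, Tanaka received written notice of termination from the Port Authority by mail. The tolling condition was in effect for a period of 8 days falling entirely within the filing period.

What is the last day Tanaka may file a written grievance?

April 29, 2024

25 days after March 24, 2024 is April 18, 2024.
Service was by mail, adding 3 days: April 18, 2024 + 3 days = April 21, 2024.
Tolling adds 8 days: April 21, 2024 + 8 days = April 29, 2024.
April 29, 2024 is a Monday and not a day the employer's offices are closed, so no extension applies.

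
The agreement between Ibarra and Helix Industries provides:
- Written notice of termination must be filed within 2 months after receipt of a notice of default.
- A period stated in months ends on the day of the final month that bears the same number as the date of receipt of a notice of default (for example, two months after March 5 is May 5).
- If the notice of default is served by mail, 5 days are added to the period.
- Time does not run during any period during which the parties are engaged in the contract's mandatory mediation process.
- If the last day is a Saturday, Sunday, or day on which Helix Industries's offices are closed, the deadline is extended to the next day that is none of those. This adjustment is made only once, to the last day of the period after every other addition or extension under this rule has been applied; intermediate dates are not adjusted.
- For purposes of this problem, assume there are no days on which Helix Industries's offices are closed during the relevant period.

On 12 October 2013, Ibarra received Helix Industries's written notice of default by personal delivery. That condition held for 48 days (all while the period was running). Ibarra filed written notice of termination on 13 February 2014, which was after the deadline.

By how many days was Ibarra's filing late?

15 days

2 months after 12 October 2013 is December 12, 2013.
Service was not by mail, so no mail extension applies.
Tolling adds 48 days: December 12, 2013 + 48 days = January 29, 2014.
January 29, 2014 is a Wednesday and not a day on which Helix Industries's offices are closed, so no extension applies.
The deadline is January 29, 2014; from January 29, 2014 to February 13, 2014 is 15 days.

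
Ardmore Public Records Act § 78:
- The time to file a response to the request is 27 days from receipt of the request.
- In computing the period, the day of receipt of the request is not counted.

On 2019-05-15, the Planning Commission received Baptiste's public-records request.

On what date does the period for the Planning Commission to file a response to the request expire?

June 11, 2019

27 days after 2019-05-15 is June 11, 2019.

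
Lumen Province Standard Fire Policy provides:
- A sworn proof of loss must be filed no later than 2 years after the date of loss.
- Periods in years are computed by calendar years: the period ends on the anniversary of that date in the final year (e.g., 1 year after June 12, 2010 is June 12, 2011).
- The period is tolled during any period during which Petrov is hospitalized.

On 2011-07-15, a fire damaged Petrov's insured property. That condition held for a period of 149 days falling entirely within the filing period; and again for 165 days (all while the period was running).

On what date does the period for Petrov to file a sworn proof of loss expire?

2 years after 2011-07-15 is July 15, 2013.
Tolling adds 149 days: July 15, 2013 + 149 days = December 11, 2013.
Tolling adds 165 days: December 11, 2013 + 165 days = May 25, 2014.

May 25, 2014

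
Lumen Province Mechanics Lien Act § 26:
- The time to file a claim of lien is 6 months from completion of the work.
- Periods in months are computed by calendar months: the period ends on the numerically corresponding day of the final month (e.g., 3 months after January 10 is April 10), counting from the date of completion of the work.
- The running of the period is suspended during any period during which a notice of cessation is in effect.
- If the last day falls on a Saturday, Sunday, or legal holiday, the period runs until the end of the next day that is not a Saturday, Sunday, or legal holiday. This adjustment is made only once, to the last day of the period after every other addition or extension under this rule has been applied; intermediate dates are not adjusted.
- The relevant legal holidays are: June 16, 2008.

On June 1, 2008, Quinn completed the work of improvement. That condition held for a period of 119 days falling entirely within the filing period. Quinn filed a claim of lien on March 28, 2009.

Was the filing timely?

6 months after June 1, 2008 is December 1, 2008.
Tolling adds 119 days: December 1, 2008 + 119 days = March 30, 2009.
March 30, 2009 is a Monday and not a legal holiday, so no extension applies.
The deadline is March 30, 2009; the filing on March 28, 2009 is on or before that date.

Yes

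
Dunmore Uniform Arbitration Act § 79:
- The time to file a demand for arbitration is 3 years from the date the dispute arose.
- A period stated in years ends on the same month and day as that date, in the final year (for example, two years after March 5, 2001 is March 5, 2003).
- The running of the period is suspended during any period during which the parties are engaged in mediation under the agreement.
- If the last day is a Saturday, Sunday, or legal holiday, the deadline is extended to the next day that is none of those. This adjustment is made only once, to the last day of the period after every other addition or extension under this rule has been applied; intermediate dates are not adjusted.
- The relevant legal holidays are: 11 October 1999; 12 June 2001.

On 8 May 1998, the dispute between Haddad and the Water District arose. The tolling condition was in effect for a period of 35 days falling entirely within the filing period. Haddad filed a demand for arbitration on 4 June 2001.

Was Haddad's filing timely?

3 years after 8 May 1998 is May 8, 2001.
Tolling adds 35 days: May 8, 2001 + 35 days = June 12, 2001.
June 12, 2001 is a listed holiday. The next qualifying day is June 13, 2001.
The deadline is June 13, 2001; the filing on June 4, 2001 is on or before that date.

Yes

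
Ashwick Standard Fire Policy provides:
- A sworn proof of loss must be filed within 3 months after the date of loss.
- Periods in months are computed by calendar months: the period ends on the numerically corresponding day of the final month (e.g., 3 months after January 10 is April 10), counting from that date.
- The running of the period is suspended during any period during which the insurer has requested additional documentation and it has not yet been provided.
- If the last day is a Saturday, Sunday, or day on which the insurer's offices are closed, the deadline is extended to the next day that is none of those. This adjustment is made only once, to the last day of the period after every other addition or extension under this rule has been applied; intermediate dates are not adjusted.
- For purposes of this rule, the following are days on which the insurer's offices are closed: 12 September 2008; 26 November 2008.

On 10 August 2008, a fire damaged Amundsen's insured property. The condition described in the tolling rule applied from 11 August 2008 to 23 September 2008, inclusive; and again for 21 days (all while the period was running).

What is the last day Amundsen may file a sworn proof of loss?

January 14, 2009

3 months after 10 August 2008 is November 10, 2008.
From August 11, 2008 through September 23, 2008 inclusive is 44 days; tolling adds 44 days: November 10, 2008 + 44 days = December 24, 2008.
Tolling adds 21 days: December 24, 2008 + 21 days = January 14, 2009.
January 14, 2009 is a Wednesday and not a day on which the insurer's offices are closed, so no extension applies.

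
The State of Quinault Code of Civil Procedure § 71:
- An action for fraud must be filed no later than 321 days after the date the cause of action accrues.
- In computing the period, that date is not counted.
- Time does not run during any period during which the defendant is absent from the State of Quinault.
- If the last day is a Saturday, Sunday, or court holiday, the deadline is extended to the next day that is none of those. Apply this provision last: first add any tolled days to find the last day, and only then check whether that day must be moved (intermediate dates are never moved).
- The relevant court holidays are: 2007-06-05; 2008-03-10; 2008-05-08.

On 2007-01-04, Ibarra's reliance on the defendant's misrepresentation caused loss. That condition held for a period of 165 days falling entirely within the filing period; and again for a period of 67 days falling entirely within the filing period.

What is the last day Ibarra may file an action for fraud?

July 10, 2008

321 days after 2007-01-04 is November 21, 2007.
Tolling adds 165 days: November 21, 2007 + 165 days = May 4, 2008.
Tolling adds 67 days: May 4, 2008 + 67 days = July 10, 2008.
July 10, 2008 is a Thursday and not a court holiday, so no extension applies.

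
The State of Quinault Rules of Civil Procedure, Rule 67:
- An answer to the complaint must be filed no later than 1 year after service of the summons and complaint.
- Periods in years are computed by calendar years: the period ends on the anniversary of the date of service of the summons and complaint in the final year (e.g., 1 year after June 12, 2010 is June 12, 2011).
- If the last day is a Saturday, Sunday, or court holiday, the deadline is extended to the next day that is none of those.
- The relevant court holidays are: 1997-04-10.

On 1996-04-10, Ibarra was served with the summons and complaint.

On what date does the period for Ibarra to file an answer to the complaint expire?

April 11, 1997

1 year after 1996-04-10 is April 10, 1997.
April 10, 1997 is a listed holiday. The next qualifying day is April 11, 1997.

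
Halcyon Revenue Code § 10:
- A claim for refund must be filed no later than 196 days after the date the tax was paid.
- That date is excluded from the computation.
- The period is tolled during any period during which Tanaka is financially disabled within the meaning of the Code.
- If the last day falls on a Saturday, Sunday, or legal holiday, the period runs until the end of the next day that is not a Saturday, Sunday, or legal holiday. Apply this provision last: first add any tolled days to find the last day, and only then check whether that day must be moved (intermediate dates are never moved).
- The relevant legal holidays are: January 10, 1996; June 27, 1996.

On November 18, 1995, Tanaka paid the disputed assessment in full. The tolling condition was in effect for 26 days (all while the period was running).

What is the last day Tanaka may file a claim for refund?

June 28, 1996

196 days after November 18, 1995 is June 1, 1996.
Tolling adds 26 days: June 1, 1996 + 26 days = June 27, 1996.
June 27, 1996 is a listed holiday. The next qualifying day is June 28, 1996.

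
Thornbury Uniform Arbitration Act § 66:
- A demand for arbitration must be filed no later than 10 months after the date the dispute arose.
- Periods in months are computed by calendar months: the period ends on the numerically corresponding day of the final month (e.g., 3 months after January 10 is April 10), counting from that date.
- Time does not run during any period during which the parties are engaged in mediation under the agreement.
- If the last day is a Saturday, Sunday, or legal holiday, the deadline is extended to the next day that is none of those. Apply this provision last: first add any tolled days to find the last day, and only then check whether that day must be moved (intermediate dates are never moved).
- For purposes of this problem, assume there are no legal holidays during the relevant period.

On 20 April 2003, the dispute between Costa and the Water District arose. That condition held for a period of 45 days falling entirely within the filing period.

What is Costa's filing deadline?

10 months after 20 April 2003 is February 20, 2004.
Tolling adds 45 days: February 20, 2004 + 45 days = April 5, 2004.
April 5, 2004 is a Monday and not a legal holiday, so no extension applies.

April 5, 2004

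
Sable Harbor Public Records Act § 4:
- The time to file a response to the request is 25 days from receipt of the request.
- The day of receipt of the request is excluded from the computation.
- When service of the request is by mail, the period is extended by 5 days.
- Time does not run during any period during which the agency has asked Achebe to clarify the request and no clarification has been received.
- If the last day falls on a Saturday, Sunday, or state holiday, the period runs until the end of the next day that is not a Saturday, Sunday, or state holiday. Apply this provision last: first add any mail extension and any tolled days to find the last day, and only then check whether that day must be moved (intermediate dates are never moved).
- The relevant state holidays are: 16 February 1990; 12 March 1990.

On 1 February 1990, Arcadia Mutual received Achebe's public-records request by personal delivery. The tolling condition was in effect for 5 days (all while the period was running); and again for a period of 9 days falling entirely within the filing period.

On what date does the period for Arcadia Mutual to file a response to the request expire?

25 days after 1 February 1990 is February 26, 1990.
Service was not by mail, so no mail extension applies.
Tolling adds 5 days: February 26, 1990 + 5 days = March 3, 1990.
Tolling adds 9 days: March 3, 1990 + 9 days = March 12, 1990.
March 12, 1990 is a listed holiday. The next qualifying day is March 13, 1990.

March 13, 1990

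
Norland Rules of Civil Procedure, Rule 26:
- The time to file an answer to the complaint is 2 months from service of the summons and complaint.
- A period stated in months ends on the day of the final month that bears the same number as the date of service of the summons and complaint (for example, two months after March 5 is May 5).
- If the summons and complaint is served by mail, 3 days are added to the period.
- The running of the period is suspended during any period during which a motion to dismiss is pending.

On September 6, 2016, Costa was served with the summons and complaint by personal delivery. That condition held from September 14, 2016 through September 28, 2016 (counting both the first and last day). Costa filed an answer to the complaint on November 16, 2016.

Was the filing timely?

Yes

2 months after September 6, 2016 is November 6, 2016.
Service was not by mail, so no mail extension applies.
From September 14, 2016 through September 28, 2016 inclusive is 15 days; tolling adds 15 days: November 6, 2016 + 15 days = November 21, 2016.
The deadline is November 21, 2016; the filing on November 16, 2016 is on or before that date.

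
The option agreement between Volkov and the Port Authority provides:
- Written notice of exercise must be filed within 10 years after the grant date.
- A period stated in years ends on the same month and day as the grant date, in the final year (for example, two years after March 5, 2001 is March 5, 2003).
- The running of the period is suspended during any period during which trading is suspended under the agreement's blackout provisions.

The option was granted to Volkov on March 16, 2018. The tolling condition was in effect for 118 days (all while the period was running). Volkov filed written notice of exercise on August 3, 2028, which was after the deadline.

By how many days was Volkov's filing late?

22 days

10 years after March 16, 2018 is March 16, 2028.
Tolling adds 118 days: March 16, 2028 + 118 days = July 12, 2028.
The deadline is July 12, 2028; from July 12, 2028 to August 3, 2028 is 22 days.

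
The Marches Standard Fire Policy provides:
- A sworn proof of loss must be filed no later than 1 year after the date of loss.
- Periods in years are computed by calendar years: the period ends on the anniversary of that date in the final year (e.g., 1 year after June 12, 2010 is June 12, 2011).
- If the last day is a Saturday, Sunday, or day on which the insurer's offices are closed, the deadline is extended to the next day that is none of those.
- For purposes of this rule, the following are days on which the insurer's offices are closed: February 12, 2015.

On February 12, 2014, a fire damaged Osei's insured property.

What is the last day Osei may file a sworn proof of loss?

February 13, 2015

1 year after February 12, 2014 is February 12, 2015.
February 12, 2015 is a listed holiday. The next qualifying day is February 13, 2015.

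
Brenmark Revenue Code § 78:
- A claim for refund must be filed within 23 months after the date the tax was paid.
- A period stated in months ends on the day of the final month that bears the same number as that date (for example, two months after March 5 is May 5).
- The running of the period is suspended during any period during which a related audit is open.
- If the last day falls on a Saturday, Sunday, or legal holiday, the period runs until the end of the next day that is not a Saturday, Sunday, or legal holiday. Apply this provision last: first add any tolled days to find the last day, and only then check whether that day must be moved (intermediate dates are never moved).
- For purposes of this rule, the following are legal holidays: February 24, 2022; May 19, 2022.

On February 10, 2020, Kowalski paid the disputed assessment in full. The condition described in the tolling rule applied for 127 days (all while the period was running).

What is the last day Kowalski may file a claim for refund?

May 17, 2022

23 months after February 10, 2020 is January 10, 2022.
Tolling adds 127 days: January 10, 2022 + 127 days = May 17, 2022.
May 17, 2022 is a Tuesday and not a legal holiday, so no extension applies.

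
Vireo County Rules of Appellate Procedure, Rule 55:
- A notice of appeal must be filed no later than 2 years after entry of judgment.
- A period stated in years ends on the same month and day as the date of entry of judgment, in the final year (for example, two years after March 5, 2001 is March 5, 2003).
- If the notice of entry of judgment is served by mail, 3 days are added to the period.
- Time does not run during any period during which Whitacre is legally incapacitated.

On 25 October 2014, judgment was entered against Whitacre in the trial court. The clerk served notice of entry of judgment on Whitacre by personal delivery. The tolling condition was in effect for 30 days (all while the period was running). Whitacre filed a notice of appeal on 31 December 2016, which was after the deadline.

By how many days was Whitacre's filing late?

37 days

2 years after 25 October 2014 is October 25, 2016.
Service was not by mail, so no mail extension applies.
Tolling adds 30 days: October 25, 2016 + 30 days = November 24, 2016.
The deadline is November 24, 2016; from November 24, 2016 to December 31, 2016 is 37 days.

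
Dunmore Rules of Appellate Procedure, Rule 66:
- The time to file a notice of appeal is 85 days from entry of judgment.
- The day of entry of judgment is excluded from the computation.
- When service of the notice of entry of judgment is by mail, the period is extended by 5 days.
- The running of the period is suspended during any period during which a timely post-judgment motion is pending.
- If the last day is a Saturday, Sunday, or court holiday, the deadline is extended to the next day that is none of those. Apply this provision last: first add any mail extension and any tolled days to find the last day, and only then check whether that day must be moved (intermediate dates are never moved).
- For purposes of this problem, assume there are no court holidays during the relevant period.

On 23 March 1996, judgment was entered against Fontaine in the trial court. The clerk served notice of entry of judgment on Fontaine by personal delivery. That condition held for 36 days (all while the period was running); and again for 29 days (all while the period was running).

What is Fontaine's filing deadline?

85 days after 23 March 1996 is June 16, 1996.
Service was not by mail, so no mail extension applies.
Tolling adds 36 days: June 16, 1996 + 36 days = July 22, 1996.
Tolling adds 29 days: July 22, 1996 + 29 days = August 20, 1996.
August 20, 1996 is a Tuesday and not a court holiday, so no extension applies.

August 20, 1996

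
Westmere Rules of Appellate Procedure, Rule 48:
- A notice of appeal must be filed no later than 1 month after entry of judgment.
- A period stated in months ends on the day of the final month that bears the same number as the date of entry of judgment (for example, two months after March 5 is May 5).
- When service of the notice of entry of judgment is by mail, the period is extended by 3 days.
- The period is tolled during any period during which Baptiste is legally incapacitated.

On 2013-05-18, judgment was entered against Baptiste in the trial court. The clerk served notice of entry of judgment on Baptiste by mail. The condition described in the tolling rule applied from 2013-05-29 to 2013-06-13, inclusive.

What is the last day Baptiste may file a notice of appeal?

1 month after 2013-05-18 is June 18, 2013.
Service was by mail, adding 3 days: June 18, 2013 + 3 days = June 21, 2013.
From May 29, 2013 through June 13, 2013 inclusive is 16 days; tolling adds 16 days: June 21, 2013 + 16 days = July 7, 2013.

July 7, 2013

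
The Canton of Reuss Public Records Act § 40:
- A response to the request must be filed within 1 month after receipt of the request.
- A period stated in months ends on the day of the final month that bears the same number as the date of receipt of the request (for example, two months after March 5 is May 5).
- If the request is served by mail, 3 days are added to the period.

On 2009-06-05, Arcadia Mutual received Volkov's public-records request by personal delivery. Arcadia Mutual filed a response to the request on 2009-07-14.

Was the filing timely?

1 month after 2009-06-05 is July 5, 2009.
Service was not by mail, so no mail extension applies.
The deadline is July 5, 2009; the filing on July 14, 2009 is after that date.

No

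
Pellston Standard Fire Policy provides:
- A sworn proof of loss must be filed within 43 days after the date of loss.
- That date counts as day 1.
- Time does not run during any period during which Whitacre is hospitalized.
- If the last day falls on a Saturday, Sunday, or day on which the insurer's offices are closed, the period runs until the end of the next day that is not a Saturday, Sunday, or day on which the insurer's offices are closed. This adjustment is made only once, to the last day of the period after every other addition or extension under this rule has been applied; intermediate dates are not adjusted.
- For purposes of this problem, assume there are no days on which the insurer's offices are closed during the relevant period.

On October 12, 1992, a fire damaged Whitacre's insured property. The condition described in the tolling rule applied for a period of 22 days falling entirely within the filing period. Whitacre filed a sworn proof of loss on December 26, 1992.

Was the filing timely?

No

Counting October 12, 1992 as day 1, day 43 is November 23, 1992.
Tolling adds 22 days: November 23, 1992 + 22 days = December 15, 1992.
December 15, 1992 is a Tuesday and not a day on which the insurer's offices are closed, so no extension applies.
The deadline is December 15, 1992; the filing on December 26, 1992 is after that date.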